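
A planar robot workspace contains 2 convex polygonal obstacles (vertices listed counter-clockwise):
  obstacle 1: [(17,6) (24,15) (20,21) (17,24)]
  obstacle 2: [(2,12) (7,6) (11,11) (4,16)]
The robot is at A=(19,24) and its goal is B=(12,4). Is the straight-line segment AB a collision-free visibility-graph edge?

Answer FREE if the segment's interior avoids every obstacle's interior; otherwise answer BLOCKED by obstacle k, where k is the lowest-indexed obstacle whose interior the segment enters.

Obstacle 1 [(17,6) (24,15) (20,21) (17,24)]:
  edge (17,6)–(24,15): clear
  edge (24,15)–(20,21): clear
  edge (20,21)–(17,24): crosses AB
  edge (17,24)–(17,6): crosses AB
  → BLOCKED
Obstacle 2 [(2,12) (7,6) (11,11) (4,16)]:
  edge (2,12)–(7,6): clear
  edge (7,6)–(11,11): clear
  edge (11,11)–(4,16): clear
  edge (4,16)–(2,12): clear
  midpoint (31/2,14) outside
  → clear

BLOCKED by obstacle 1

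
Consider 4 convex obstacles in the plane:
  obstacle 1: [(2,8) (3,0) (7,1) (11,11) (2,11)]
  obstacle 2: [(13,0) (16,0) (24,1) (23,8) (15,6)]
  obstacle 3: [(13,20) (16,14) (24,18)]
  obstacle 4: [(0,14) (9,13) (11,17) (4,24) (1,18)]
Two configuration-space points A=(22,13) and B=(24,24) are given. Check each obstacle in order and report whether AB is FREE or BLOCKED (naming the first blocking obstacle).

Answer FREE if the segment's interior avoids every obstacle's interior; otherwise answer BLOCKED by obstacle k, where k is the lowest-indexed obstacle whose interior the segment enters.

BLOCKED by obstacle 3

Obstacle 1 [(2,8) (3,0) (7,1) (11,11) (2,11)]:
  edge (2,8)–(3,0): clear
  edge (3,0)–(7,1): clear
  edge (7,1)–(11,11): clear
  edge (11,11)–(2,11): clear
  edge (2,11)–(2,8): clear
  midpoint (23,37/2) outside
  → clear
Obstacle 2 [(13,0) (16,0) (24,1) (23,8) (15,6)]:
  edge (13,0)–(16,0): clear
  edge (16,0)–(24,1): clear
  edge (24,1)–(23,8): clear
  edge (23,8)–(15,6): clear
  edge (15,6)–(13,0): clear
  midpoint (23,37/2) outside
  → clear
Obstacle 3 [(13,20) (16,14) (24,18)]:
  edge (13,20)–(16,14): clear
  edge (16,14)–(24,18): crosses AB
  edge (24,18)–(13,20): crosses AB
  → BLOCKED
Obstacle 4 [(0,14) (9,13) (11,17) (4,24) (1,18)]:
  edge (0,14)–(9,13): clear
  edge (9,13)–(11,17): clear
  edge (11,17)–(4,24): clear
  edge (4,24)–(1,18): clear
  edge (1,18)–(0,14): clear
  midpoint (23,37/2) outside
  → clear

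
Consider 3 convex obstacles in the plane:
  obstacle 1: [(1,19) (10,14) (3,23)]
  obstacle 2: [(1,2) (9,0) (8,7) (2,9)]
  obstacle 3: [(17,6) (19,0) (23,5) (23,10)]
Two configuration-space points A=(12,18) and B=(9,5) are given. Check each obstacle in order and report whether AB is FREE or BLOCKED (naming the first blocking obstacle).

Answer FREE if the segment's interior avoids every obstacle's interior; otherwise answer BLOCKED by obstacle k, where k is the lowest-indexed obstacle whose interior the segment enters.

FREE

Obstacle 1 [(1,19) (10,14) (3,23)]:
  edge (1,19)–(10,14): clear
  edge (10,14)–(3,23): clear
  edge (3,23)–(1,19): clear
  midpoint (21/2,23/2) outside
  → clear
Obstacle 2 [(1,2) (9,0) (8,7) (2,9)]:
  edge (1,2)–(9,0): clear
  edge (9,0)–(8,7): clear
  edge (8,7)–(2,9): clear
  edge (2,9)–(1,2): clear
  midpoint (21/2,23/2) outside
  → clear
Obstacle 3 [(17,6) (19,0) (23,5) (23,10)]:
  edge (17,6)–(19,0): clear
  edge (19,0)–(23,5): clear
  edge (23,5)–(23,10): clear
  edge (23,10)–(17,6): clear
  midpoint (21/2,23/2) outside
  → clear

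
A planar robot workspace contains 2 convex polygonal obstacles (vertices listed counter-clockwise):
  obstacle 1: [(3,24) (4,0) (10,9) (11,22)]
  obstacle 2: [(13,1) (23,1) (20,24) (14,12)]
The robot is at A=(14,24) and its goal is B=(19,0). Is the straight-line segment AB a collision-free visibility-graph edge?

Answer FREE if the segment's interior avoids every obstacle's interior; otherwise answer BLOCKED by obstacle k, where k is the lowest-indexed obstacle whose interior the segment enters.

BLOCKED by obstacle 2

Obstacle 1 [(3,24) (4,0) (10,9) (11,22)]:
  edge (3,24)–(4,0): clear
  edge (4,0)–(10,9): clear
  edge (10,9)–(11,22): clear
  edge (11,22)–(3,24): clear
  midpoint (33/2,12) outside
  → clear
Obstacle 2 [(13,1) (23,1) (20,24) (14,12)]:
  edge (13,1)–(23,1): crosses AB
  edge (23,1)–(20,24): clear
  edge (20,24)–(14,12): crosses AB
  edge (14,12)–(13,1): clear
  → BLOCKED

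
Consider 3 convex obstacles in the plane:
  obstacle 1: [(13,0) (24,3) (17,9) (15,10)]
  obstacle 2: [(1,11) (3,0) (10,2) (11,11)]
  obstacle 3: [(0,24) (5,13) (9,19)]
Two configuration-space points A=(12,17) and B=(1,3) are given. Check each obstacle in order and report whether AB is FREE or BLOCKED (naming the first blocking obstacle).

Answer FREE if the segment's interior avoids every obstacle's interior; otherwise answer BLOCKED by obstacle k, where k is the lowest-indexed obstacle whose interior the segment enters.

Obstacle 1 [(13,0) (24,3) (17,9) (15,10)]:
  edge (13,0)–(24,3): clear
  edge (24,3)–(17,9): clear
  edge (17,9)–(15,10): clear
  edge (15,10)–(13,0): clear
  midpoint (13/2,10) outside
  → clear
Obstacle 2 [(1,11) (3,0) (10,2) (11,11)]:
  edge (1,11)–(3,0): crosses AB
  edge (3,0)–(10,2): clear
  edge (10,2)–(11,11): clear
  edge (11,11)–(1,11): crosses AB
  → BLOCKED
Obstacle 3 [(0,24) (5,13) (9,19)]:
  edge (0,24)–(5,13): clear
  edge (5,13)–(9,19): clear
  edge (9,19)–(0,24): clear
  midpoint (13/2,10) outside
  → clear

BLOCKED by obstacle 2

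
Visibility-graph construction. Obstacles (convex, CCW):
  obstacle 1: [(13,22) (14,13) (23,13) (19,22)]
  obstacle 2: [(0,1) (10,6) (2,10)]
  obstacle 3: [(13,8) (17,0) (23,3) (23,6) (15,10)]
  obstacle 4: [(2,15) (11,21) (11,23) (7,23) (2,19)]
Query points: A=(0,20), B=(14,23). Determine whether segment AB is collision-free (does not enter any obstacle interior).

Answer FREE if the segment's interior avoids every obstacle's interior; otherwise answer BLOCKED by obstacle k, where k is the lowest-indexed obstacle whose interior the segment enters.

BLOCKED by obstacle 4

Obstacle 1 [(13,22) (14,13) (23,13) (19,22)]:
  edge (13,22)–(14,13): clear
  edge (14,13)–(23,13): clear
  edge (23,13)–(19,22): clear
  edge (19,22)–(13,22): clear
  midpoint (7,43/2) outside
  → clear
Obstacle 2 [(0,1) (10,6) (2,10)]:
  edge (0,1)–(10,6): clear
  edge (10,6)–(2,10): clear
  edge (2,10)–(0,1): clear
  midpoint (7,43/2) outside
  → clear
Obstacle 3 [(13,8) (17,0) (23,3) (23,6) (15,10)]:
  edge (13,8)–(17,0): clear
  edge (17,0)–(23,3): clear
  edge (23,3)–(23,6): clear
  edge (23,6)–(15,10): clear
  edge (15,10)–(13,8): clear
  midpoint (7,43/2) outside
  → clear
Obstacle 4 [(2,15) (11,21) (11,23) (7,23) (2,19)]:
  edge (2,15)–(11,21): clear
  edge (11,21)–(11,23): crosses AB
  edge (11,23)–(7,23): clear
  edge (7,23)–(2,19): crosses AB
  edge (2,19)–(2,15): clear
  → BLOCKED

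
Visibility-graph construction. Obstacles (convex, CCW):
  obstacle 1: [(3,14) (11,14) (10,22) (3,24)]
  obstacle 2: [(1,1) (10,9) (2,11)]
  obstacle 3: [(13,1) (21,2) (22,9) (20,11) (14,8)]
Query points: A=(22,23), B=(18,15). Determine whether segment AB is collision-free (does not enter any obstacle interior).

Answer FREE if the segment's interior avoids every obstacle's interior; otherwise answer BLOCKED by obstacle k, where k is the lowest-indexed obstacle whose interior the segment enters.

FREE

Obstacle 1 [(3,14) (11,14) (10,22) (3,24)]:
  edge (3,14)–(11,14): clear
  edge (11,14)–(10,22): clear
  edge (10,22)–(3,24): clear
  edge (3,24)–(3,14): clear
  midpoint (20,19) outside
  → clear
Obstacle 2 [(1,1) (10,9) (2,11)]:
  edge (1,1)–(10,9): clear
  edge (10,9)–(2,11): clear
  edge (2,11)–(1,1): clear
  midpoint (20,19) outside
  → clear
Obstacle 3 [(13,1) (21,2) (22,9) (20,11) (14,8)]:
  edge (13,1)–(21,2): clear
  edge (21,2)–(22,9): clear
  edge (22,9)–(20,11): clear
  edge (20,11)–(14,8): clear
  edge (14,8)–(13,1): clear
  midpoint (20,19) outside
  → clear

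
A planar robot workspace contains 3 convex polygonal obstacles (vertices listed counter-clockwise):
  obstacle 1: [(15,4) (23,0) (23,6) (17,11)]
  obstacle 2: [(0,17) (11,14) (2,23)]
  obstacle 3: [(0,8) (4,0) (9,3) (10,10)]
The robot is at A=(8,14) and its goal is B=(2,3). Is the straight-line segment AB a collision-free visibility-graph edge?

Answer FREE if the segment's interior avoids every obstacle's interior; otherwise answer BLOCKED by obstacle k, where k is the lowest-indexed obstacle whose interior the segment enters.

Obstacle 1 [(15,4) (23,0) (23,6) (17,11)]:
  edge (15,4)–(23,0): clear
  edge (23,0)–(23,6): clear
  edge (23,6)–(17,11): clear
  edge (17,11)–(15,4): clear
  midpoint (5,17/2) outside
  → clear
Obstacle 2 [(0,17) (11,14) (2,23)]:
  edge (0,17)–(11,14): clear
  edge (11,14)–(2,23): clear
  edge (2,23)–(0,17): clear
  midpoint (5,17/2) outside
  → clear
Obstacle 3 [(0,8) (4,0) (9,3) (10,10)]:
  edge (0,8)–(4,0): crosses AB
  edge (4,0)–(9,3): clear
  edge (9,3)–(10,10): clear
  edge (10,10)–(0,8): crosses AB
  → BLOCKED

BLOCKED by obstacle 3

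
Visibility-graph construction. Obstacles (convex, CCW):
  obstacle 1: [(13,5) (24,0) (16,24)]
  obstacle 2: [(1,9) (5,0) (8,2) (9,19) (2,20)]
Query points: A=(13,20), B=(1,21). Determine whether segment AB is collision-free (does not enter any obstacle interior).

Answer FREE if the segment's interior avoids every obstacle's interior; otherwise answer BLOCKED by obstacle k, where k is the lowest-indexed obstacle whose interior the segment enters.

Obstacle 1 [(13,5) (24,0) (16,24)]:
  edge (13,5)–(24,0): clear
  edge (24,0)–(16,24): clear
  edge (16,24)–(13,5): clear
  midpoint (7,41/2) outside
  → clear
Obstacle 2 [(1,9) (5,0) (8,2) (9,19) (2,20)]:
  edge (1,9)–(5,0): clear
  edge (5,0)–(8,2): clear
  edge (8,2)–(9,19): clear
  edge (9,19)–(2,20): clear
  edge (2,20)–(1,9): clear
  midpoint (7,41/2) outside
  → clear

FREE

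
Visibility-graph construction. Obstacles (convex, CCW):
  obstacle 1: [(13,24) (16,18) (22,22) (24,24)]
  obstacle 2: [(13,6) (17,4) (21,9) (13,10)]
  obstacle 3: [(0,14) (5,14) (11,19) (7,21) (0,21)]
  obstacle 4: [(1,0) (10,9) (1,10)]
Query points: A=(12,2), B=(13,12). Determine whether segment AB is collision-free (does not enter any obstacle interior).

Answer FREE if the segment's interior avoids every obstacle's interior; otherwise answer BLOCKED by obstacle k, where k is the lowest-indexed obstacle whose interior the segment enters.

FREE

Obstacle 1 [(13,24) (16,18) (22,22) (24,24)]:
  edge (13,24)–(16,18): clear
  edge (16,18)–(22,22): clear
  edge (22,22)–(24,24): clear
  edge (24,24)–(13,24): clear
  midpoint (25/2,7) outside
  → clear
Obstacle 2 [(13,6) (17,4) (21,9) (13,10)]:
  edge (13,6)–(17,4): clear
  edge (17,4)–(21,9): clear
  edge (21,9)–(13,10): clear
  edge (13,10)–(13,6): clear
  midpoint (25/2,7) outside
  → clear
Obstacle 3 [(0,14) (5,14) (11,19) (7,21) (0,21)]:
  edge (0,14)–(5,14): clear
  edge (5,14)–(11,19): clear
  edge (11,19)–(7,21): clear
  edge (7,21)–(0,21): clear
  edge (0,21)–(0,14): clear
  midpoint (25/2,7) outside
  → clear
Obstacle 4 [(1,0) (10,9) (1,10)]:
  edge (1,0)–(10,9): clear
  edge (10,9)–(1,10): clear
  edge (1,10)–(1,0): clear
  midpoint (25/2,7) outside
  → clear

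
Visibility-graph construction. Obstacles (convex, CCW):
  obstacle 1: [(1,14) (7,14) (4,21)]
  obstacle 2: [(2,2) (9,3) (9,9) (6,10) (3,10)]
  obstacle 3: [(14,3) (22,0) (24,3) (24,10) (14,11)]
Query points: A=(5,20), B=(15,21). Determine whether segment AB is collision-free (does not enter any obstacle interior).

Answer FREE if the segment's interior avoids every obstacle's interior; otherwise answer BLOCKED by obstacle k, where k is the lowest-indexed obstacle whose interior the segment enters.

FREE

Obstacle 1 [(1,14) (7,14) (4,21)]:
  edge (1,14)–(7,14): clear
  edge (7,14)–(4,21): clear
  edge (4,21)–(1,14): clear
  midpoint (10,41/2) outside
  → clear
Obstacle 2 [(2,2) (9,3) (9,9) (6,10) (3,10)]:
  edge (2,2)–(9,3): clear
  edge (9,3)–(9,9): clear
  edge (9,9)–(6,10): clear
  edge (6,10)–(3,10): clear
  edge (3,10)–(2,2): clear
  midpoint (10,41/2) outside
  → clear
Obstacle 3 [(14,3) (22,0) (24,3) (24,10) (14,11)]:
  edge (14,3)–(22,0): clear
  edge (22,0)–(24,3): clear
  edge (24,3)–(24,10): clear
  edge (24,10)–(14,11): clear
  edge (14,11)–(14,3): clear
  midpoint (10,41/2) outside
  → clear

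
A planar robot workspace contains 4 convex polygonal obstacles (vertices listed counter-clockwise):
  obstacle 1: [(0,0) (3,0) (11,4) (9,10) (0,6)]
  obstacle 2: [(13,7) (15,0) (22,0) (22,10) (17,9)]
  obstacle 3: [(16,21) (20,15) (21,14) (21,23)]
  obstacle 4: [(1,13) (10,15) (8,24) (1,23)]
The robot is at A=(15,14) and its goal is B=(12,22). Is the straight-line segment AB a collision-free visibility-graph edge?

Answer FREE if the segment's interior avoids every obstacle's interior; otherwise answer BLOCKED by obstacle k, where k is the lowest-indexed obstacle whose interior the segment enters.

FREE

Obstacle 1 [(0,0) (3,0) (11,4) (9,10) (0,6)]:
  edge (0,0)–(3,0): clear
  edge (3,0)–(11,4): clear
  edge (11,4)–(9,10): clear
  edge (9,10)–(0,6): clear
  edge (0,6)–(0,0): clear
  midpoint (27/2,18) outside
  → clear
Obstacle 2 [(13,7) (15,0) (22,0) (22,10) (17,9)]:
  edge (13,7)–(15,0): clear
  edge (15,0)–(22,0): clear
  edge (22,0)–(22,10): clear
  edge (22,10)–(17,9): clear
  edge (17,9)–(13,7): clear
  midpoint (27/2,18) outside
  → clear
Obstacle 3 [(16,21) (20,15) (21,14) (21,23)]:
  edge (16,21)–(20,15): clear
  edge (20,15)–(21,14): clear
  edge (21,14)–(21,23): clear
  edge (21,23)–(16,21): clear
  midpoint (27/2,18) outside
  → clear
Obstacle 4 [(1,13) (10,15) (8,24) (1,23)]:
  edge (1,13)–(10,15): clear
  edge (10,15)–(8,24): clear
  edge (8,24)–(1,23): clear
  edge (1,23)–(1,13): clear
  midpoint (27/2,18) outside
  → clear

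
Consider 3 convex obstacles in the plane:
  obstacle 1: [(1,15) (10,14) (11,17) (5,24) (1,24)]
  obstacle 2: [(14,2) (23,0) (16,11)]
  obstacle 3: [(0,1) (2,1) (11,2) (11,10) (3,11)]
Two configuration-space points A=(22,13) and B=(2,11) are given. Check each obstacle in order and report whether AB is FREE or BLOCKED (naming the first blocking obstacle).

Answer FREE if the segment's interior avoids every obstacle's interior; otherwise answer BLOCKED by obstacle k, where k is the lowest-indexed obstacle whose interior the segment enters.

Obstacle 1 [(1,15) (10,14) (11,17) (5,24) (1,24)]:
  edge (1,15)–(10,14): clear
  edge (10,14)–(11,17): clear
  edge (11,17)–(5,24): clear
  edge (5,24)–(1,24): clear
  edge (1,24)–(1,15): clear
  midpoint (12,12) outside
  → clear
Obstacle 2 [(14,2) (23,0) (16,11)]:
  edge (14,2)–(23,0): clear
  edge (23,0)–(16,11): clear
  edge (16,11)–(14,2): clear
  midpoint (12,12) outside
  → clear
Obstacle 3 [(0,1) (2,1) (11,2) (11,10) (3,11)]:
  edge (0,1)–(2,1): clear
  edge (2,1)–(11,2): clear
  edge (11,2)–(11,10): clear
  edge (11,10)–(3,11): clear
  edge (3,11)–(0,1): clear
  midpoint (12,12) outside
  → clear

FREE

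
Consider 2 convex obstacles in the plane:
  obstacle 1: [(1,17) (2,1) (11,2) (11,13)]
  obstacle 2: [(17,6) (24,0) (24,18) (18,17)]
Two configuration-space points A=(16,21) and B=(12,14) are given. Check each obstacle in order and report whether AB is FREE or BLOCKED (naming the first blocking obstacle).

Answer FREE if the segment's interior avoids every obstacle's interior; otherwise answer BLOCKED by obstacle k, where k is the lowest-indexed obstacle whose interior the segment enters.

FREE

Obstacle 1 [(1,17) (2,1) (11,2) (11,13)]:
  edge (1,17)–(2,1): clear
  edge (2,1)–(11,2): clear
  edge (11,2)–(11,13): clear
  edge (11,13)–(1,17): clear
  midpoint (14,35/2) outside
  → clear
Obstacle 2 [(17,6) (24,0) (24,18) (18,17)]:
  edge (17,6)–(24,0): clear
  edge (24,0)–(24,18): clear
  edge (24,18)–(18,17): clear
  edge (18,17)–(17,6): clear
  midpoint (14,35/2) outside
  → clear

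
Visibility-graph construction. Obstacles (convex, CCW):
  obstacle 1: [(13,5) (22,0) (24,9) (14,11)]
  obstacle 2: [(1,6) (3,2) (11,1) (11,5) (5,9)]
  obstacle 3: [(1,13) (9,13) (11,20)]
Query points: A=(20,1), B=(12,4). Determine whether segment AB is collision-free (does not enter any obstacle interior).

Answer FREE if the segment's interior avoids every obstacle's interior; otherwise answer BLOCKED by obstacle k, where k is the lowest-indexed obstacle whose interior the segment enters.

Obstacle 1 [(13,5) (22,0) (24,9) (14,11)]:
  edge (13,5)–(22,0): clear
  edge (22,0)–(24,9): clear
  edge (24,9)–(14,11): clear
  edge (14,11)–(13,5): clear
  midpoint (16,5/2) outside
  → clear
Obstacle 2 [(1,6) (3,2) (11,1) (11,5) (5,9)]:
  edge (1,6)–(3,2): clear
  edge (3,2)–(11,1): clear
  edge (11,1)–(11,5): clear
  edge (11,5)–(5,9): clear
  edge (5,9)–(1,6): clear
  midpoint (16,5/2) outside
  → clear
Obstacle 3 [(1,13) (9,13) (11,20)]:
  edge (1,13)–(9,13): clear
  edge (9,13)–(11,20): clear
  edge (11,20)–(1,13): clear
  midpoint (16,5/2) outside
  → clear

FREE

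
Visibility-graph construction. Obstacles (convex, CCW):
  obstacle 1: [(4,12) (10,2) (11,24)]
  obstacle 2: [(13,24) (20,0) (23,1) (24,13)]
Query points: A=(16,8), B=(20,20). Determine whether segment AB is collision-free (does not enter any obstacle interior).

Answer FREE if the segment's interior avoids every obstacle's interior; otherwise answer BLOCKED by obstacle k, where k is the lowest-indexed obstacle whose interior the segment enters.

BLOCKED by obstacle 2

Obstacle 1 [(4,12) (10,2) (11,24)]:
  edge (4,12)–(10,2): clear
  edge (10,2)–(11,24): clear
  edge (11,24)–(4,12): clear
  midpoint (18,14) outside
  → clear
Obstacle 2 [(13,24) (20,0) (23,1) (24,13)]:
  edge (13,24)–(20,0): crosses AB
  edge (20,0)–(23,1): clear
  edge (23,1)–(24,13): clear
  edge (24,13)–(13,24): crosses AB
  → BLOCKED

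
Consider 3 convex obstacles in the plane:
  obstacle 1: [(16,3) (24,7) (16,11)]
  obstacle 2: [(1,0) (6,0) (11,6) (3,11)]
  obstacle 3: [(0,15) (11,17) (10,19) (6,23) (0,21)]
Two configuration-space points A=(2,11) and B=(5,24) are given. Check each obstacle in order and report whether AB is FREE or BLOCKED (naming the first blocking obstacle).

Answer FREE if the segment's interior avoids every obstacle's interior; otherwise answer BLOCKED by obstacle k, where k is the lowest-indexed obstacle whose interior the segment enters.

BLOCKED by obstacle 3

Obstacle 1 [(16,3) (24,7) (16,11)]:
  edge (16,3)–(24,7): clear
  edge (24,7)–(16,11): clear
  edge (16,11)–(16,3): clear
  midpoint (7/2,35/2) outside
  → clear
Obstacle 2 [(1,0) (6,0) (11,6) (3,11)]:
  edge (1,0)–(6,0): clear
  edge (6,0)–(11,6): clear
  edge (11,6)–(3,11): clear
  edge (3,11)–(1,0): clear
  midpoint (7/2,35/2) outside
  → clear
Obstacle 3 [(0,15) (11,17) (10,19) (6,23) (0,21)]:
  edge (0,15)–(11,17): crosses AB
  edge (11,17)–(10,19): clear
  edge (10,19)–(6,23): clear
  edge (6,23)–(0,21): crosses AB
  edge (0,21)–(0,15): clear
  → BLOCKED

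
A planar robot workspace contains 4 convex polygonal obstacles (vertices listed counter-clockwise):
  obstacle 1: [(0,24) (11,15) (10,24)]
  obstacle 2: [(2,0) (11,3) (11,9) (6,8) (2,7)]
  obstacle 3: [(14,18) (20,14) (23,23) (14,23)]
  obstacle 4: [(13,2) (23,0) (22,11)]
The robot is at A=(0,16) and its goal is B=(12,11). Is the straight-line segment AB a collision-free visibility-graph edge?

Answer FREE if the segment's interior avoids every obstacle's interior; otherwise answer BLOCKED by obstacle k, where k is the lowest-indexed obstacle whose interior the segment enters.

Obstacle 1 [(0,24) (11,15) (10,24)]:
  edge (0,24)–(11,15): clear
  edge (11,15)–(10,24): clear
  edge (10,24)–(0,24): clear
  midpoint (6,27/2) outside
  → clear
Obstacle 2 [(2,0) (11,3) (11,9) (6,8) (2,7)]:
  edge (2,0)–(11,3): clear
  edge (11,3)–(11,9): clear
  edge (11,9)–(6,8): clear
  edge (6,8)–(2,7): clear
  edge (2,7)–(2,0): clear
  midpoint (6,27/2) outside
  → clear
Obstacle 3 [(14,18) (20,14) (23,23) (14,23)]:
  edge (14,18)–(20,14): clear
  edge (20,14)–(23,23): clear
  edge (23,23)–(14,23): clear
  edge (14,23)–(14,18): clear
  midpoint (6,27/2) outside
  → clear
Obstacle 4 [(13,2) (23,0) (22,11)]:
  edge (13,2)–(23,0): clear
  edge (23,0)–(22,11): clear
  edge (22,11)–(13,2): clear
  midpoint (6,27/2) outside
  → clear

FREE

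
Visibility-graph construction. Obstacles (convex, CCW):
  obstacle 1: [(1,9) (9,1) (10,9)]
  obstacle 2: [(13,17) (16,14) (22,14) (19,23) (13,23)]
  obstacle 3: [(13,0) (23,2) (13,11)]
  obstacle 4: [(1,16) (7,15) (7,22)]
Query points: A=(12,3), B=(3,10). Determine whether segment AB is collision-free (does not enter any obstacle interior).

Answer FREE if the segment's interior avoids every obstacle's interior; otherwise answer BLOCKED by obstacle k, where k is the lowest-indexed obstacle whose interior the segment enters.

BLOCKED by obstacle 1

Obstacle 1 [(1,9) (9,1) (10,9)]:
  edge (1,9)–(9,1): clear
  edge (9,1)–(10,9): crosses AB
  edge (10,9)–(1,9): crosses AB
  → BLOCKED
Obstacle 2 [(13,17) (16,14) (22,14) (19,23) (13,23)]:
  edge (13,17)–(16,14): clear
  edge (16,14)–(22,14): clear
  edge (22,14)–(19,23): clear
  edge (19,23)–(13,23): clear
  edge (13,23)–(13,17): clear
  midpoint (15/2,13/2) outside
  → clear
Obstacle 3 [(13,0) (23,2) (13,11)]:
  edge (13,0)–(23,2): clear
  edge (23,2)–(13,11): clear
  edge (13,11)–(13,0): clear
  midpoint (15/2,13/2) outside
  → clear
Obstacle 4 [(1,16) (7,15) (7,22)]:
  edge (1,16)–(7,15): clear
  edge (7,15)–(7,22): clear
  edge (7,22)–(1,16): clear
  midpoint (15/2,13/2) outside
  → clear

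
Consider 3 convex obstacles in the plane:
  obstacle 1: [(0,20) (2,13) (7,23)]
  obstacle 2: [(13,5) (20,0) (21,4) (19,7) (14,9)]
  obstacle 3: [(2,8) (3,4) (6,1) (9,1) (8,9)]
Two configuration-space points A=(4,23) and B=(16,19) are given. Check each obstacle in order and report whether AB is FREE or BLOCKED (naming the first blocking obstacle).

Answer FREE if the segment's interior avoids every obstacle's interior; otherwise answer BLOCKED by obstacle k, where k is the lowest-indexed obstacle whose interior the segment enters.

BLOCKED by obstacle 1

Obstacle 1 [(0,20) (2,13) (7,23)]:
  edge (0,20)–(2,13): clear
  edge (2,13)–(7,23): crosses AB
  edge (7,23)–(0,20): crosses AB
  → BLOCKED
Obstacle 2 [(13,5) (20,0) (21,4) (19,7) (14,9)]:
  edge (13,5)–(20,0): clear
  edge (20,0)–(21,4): clear
  edge (21,4)–(19,7): clear
  edge (19,7)–(14,9): clear
  edge (14,9)–(13,5): clear
  midpoint (10,21) outside
  → clear
Obstacle 3 [(2,8) (3,4) (6,1) (9,1) (8,9)]:
  edge (2,8)–(3,4): clear
  edge (3,4)–(6,1): clear
  edge (6,1)–(9,1): clear
  edge (9,1)–(8,9): clear
  edge (8,9)–(2,8): clear
  midpoint (10,21) outside
  → clear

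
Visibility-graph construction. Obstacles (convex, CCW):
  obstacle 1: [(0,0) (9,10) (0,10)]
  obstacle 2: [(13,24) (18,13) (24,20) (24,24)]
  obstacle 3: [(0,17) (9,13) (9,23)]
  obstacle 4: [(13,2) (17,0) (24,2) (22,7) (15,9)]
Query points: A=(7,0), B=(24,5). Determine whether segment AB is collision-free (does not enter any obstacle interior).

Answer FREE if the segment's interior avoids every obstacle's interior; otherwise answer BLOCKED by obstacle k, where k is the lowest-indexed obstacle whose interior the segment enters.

BLOCKED by obstacle 4

Obstacle 1 [(0,0) (9,10) (0,10)]:
  edge (0,0)–(9,10): clear
  edge (9,10)–(0,10): clear
  edge (0,10)–(0,0): clear
  midpoint (31/2,5/2) outside
  → clear
Obstacle 2 [(13,24) (18,13) (24,20) (24,24)]:
  edge (13,24)–(18,13): clear
  edge (18,13)–(24,20): clear
  edge (24,20)–(24,24): clear
  edge (24,24)–(13,24): clear
  midpoint (31/2,5/2) outside
  → clear
Obstacle 3 [(0,17) (9,13) (9,23)]:
  edge (0,17)–(9,13): clear
  edge (9,13)–(9,23): clear
  edge (9,23)–(0,17): clear
  midpoint (31/2,5/2) outside
  → clear
Obstacle 4 [(13,2) (17,0) (24,2) (22,7) (15,9)]:
  edge (13,2)–(17,0): crosses AB
  edge (17,0)–(24,2): clear
  edge (24,2)–(22,7): crosses AB
  edge (22,7)–(15,9): clear
  edge (15,9)–(13,2): clear
  → BLOCKED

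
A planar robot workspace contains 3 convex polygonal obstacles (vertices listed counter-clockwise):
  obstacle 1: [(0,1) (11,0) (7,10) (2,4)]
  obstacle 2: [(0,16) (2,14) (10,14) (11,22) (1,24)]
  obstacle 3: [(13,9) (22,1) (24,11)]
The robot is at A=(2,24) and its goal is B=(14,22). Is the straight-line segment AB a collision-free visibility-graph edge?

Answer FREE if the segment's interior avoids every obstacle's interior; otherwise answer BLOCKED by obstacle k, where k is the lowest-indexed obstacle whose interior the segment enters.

Obstacle 1 [(0,1) (11,0) (7,10) (2,4)]:
  edge (0,1)–(11,0): clear
  edge (11,0)–(7,10): clear
  edge (7,10)–(2,4): clear
  edge (2,4)–(0,1): clear
  midpoint (8,23) outside
  → clear
Obstacle 2 [(0,16) (2,14) (10,14) (11,22) (1,24)]:
  edge (0,16)–(2,14): clear
  edge (2,14)–(10,14): clear
  edge (10,14)–(11,22): clear
  edge (11,22)–(1,24): clear
  edge (1,24)–(0,16): clear
  midpoint (8,23) outside
  → clear
Obstacle 3 [(13,9) (22,1) (24,11)]:
  edge (13,9)–(22,1): clear
  edge (22,1)–(24,11): clear
  edge (24,11)–(13,9): clear
  midpoint (8,23) outside
  → clear

FREE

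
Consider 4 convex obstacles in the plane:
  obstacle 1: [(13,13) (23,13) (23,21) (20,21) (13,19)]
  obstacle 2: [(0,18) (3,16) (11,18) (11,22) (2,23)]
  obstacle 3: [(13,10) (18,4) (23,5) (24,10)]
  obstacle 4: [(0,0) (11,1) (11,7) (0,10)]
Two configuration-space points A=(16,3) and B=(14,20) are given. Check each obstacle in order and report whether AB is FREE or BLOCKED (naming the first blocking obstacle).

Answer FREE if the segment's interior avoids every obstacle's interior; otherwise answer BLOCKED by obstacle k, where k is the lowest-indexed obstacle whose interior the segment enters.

BLOCKED by obstacle 1

Obstacle 1 [(13,13) (23,13) (23,21) (20,21) (13,19)]:
  edge (13,13)–(23,13): crosses AB
  edge (23,13)–(23,21): clear
  edge (23,21)–(20,21): clear
  edge (20,21)–(13,19): crosses AB
  edge (13,19)–(13,13): clear
  → BLOCKED
Obstacle 2 [(0,18) (3,16) (11,18) (11,22) (2,23)]:
  edge (0,18)–(3,16): clear
  edge (3,16)–(11,18): clear
  edge (11,18)–(11,22): clear
  edge (11,22)–(2,23): clear
  edge (2,23)–(0,18): clear
  midpoint (15,23/2) outside
  → clear
Obstacle 3 [(13,10) (18,4) (23,5) (24,10)]:
  edge (13,10)–(18,4): crosses AB
  edge (18,4)–(23,5): clear
  edge (23,5)–(24,10): clear
  edge (24,10)–(13,10): crosses AB
  → BLOCKED
Obstacle 4 [(0,0) (11,1) (11,7) (0,10)]:
  edge (0,0)–(11,1): clear
  edge (11,1)–(11,7): clear
  edge (11,7)–(0,10): clear
  edge (0,10)–(0,0): clear
  midpoint (15,23/2) outside
  → clear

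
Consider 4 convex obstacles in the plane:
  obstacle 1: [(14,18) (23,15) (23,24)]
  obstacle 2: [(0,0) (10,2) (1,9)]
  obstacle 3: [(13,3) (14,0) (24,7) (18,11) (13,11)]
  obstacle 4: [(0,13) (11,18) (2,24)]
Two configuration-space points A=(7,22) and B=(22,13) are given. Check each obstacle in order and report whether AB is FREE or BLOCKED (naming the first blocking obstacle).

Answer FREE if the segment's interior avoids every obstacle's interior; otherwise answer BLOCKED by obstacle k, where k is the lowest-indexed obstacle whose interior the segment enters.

Obstacle 1 [(14,18) (23,15) (23,24)]:
  edge (14,18)–(23,15): clear
  edge (23,15)–(23,24): clear
  edge (23,24)–(14,18): clear
  midpoint (29/2,35/2) outside
  → clear
Obstacle 2 [(0,0) (10,2) (1,9)]:
  edge (0,0)–(10,2): clear
  edge (10,2)–(1,9): clear
  edge (1,9)–(0,0): clear
  midpoint (29/2,35/2) outside
  → clear
Obstacle 3 [(13,3) (14,0) (24,7) (18,11) (13,11)]:
  edge (13,3)–(14,0): clear
  edge (14,0)–(24,7): clear
  edge (24,7)–(18,11): clear
  edge (18,11)–(13,11): clear
  edge (13,11)–(13,3): clear
  midpoint (29/2,35/2) outside
  → clear
Obstacle 4 [(0,13) (11,18) (2,24)]:
  edge (0,13)–(11,18): clear
  edge (11,18)–(2,24): clear
  edge (2,24)–(0,13): clear
  midpoint (29/2,35/2) outside
  → clear

FREE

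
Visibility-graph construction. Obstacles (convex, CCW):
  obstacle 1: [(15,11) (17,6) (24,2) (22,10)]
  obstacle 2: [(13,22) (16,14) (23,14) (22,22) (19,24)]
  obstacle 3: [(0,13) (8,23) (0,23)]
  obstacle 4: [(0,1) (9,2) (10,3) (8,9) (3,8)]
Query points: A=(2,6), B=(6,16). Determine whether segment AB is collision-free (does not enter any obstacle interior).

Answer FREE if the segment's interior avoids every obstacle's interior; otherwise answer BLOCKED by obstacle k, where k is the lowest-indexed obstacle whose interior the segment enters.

FREE

Obstacle 1 [(15,11) (17,6) (24,2) (22,10)]:
  edge (15,11)–(17,6): clear
  edge (17,6)–(24,2): clear
  edge (24,2)–(22,10): clear
  edge (22,10)–(15,11): clear
  midpoint (4,11) outside
  → clear
Obstacle 2 [(13,22) (16,14) (23,14) (22,22) (19,24)]:
  edge (13,22)–(16,14): clear
  edge (16,14)–(23,14): clear
  edge (23,14)–(22,22): clear
  edge (22,22)–(19,24): clear
  edge (19,24)–(13,22): clear
  midpoint (4,11) outside
  → clear
Obstacle 3 [(0,13) (8,23) (0,23)]:
  edge (0,13)–(8,23): clear
  edge (8,23)–(0,23): clear
  edge (0,23)–(0,13): clear
  midpoint (4,11) outside
  → clear
Obstacle 4 [(0,1) (9,2) (10,3) (8,9) (3,8)]:
  edge (0,1)–(9,2): clear
  edge (9,2)–(10,3): clear
  edge (10,3)–(8,9): clear
  edge (8,9)–(3,8): clear
  edge (3,8)–(0,1): clear
  midpoint (4,11) outside
  → clear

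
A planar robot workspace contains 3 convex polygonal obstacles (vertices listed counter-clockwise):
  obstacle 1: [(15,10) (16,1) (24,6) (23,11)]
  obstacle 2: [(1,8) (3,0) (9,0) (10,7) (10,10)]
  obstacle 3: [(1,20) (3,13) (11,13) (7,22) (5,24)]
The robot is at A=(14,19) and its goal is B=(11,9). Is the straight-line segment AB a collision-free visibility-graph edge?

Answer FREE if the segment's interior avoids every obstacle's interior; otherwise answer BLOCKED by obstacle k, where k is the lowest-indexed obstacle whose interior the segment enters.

FREE

Obstacle 1 [(15,10) (16,1) (24,6) (23,11)]:
  edge (15,10)–(16,1): clear
  edge (16,1)–(24,6): clear
  edge (24,6)–(23,11): clear
  edge (23,11)–(15,10): clear
  midpoint (25/2,14) outside
  → clear
Obstacle 2 [(1,8) (3,0) (9,0) (10,7) (10,10)]:
  edge (1,8)–(3,0): clear
  edge (3,0)–(9,0): clear
  edge (9,0)–(10,7): clear
  edge (10,7)–(10,10): clear
  edge (10,10)–(1,8): clear
  midpoint (25/2,14) outside
  → clear
Obstacle 3 [(1,20) (3,13) (11,13) (7,22) (5,24)]:
  edge (1,20)–(3,13): clear
  edge (3,13)–(11,13): clear
  edge (11,13)–(7,22): clear
  edge (7,22)–(5,24): clear
  edge (5,24)–(1,20): clear
  midpoint (25/2,14) outside
  → clear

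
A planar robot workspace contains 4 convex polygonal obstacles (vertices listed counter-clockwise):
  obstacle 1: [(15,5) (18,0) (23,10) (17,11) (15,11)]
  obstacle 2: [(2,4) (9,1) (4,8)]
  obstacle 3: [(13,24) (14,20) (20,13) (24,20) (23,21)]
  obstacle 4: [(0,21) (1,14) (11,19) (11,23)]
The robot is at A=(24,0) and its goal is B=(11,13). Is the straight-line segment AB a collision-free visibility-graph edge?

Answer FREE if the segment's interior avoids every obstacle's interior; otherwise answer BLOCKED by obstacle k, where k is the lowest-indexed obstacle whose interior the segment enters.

BLOCKED by obstacle 1

Obstacle 1 [(15,5) (18,0) (23,10) (17,11) (15,11)]:
  edge (15,5)–(18,0): clear
  edge (18,0)–(23,10): crosses AB
  edge (23,10)–(17,11): clear
  edge (17,11)–(15,11): clear
  edge (15,11)–(15,5): crosses AB
  → BLOCKED
Obstacle 2 [(2,4) (9,1) (4,8)]:
  edge (2,4)–(9,1): clear
  edge (9,1)–(4,8): clear
  edge (4,8)–(2,4): clear
  midpoint (35/2,13/2) outside
  → clear
Obstacle 3 [(13,24) (14,20) (20,13) (24,20) (23,21)]:
  edge (13,24)–(14,20): clear
  edge (14,20)–(20,13): clear
  edge (20,13)–(24,20): clear
  edge (24,20)–(23,21): clear
  edge (23,21)–(13,24): clear
  midpoint (35/2,13/2) outside
  → clear
Obstacle 4 [(0,21) (1,14) (11,19) (11,23)]:
  edge (0,21)–(1,14): clear
  edge (1,14)–(11,19): clear
  edge (11,19)–(11,23): clear
  edge (11,23)–(0,21): clear
  midpoint (35/2,13/2) outside
  → clear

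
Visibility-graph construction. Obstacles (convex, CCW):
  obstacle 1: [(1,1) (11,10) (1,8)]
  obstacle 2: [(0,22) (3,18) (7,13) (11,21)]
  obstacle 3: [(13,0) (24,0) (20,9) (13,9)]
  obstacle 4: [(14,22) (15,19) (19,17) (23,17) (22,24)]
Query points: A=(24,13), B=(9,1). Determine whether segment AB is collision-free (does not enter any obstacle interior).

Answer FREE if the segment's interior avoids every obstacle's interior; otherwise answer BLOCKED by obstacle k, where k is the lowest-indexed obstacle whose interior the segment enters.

BLOCKED by obstacle 3

Obstacle 1 [(1,1) (11,10) (1,8)]:
  edge (1,1)–(11,10): clear
  edge (11,10)–(1,8): clear
  edge (1,8)–(1,1): clear
  midpoint (33/2,7) outside
  → clear
Obstacle 2 [(0,22) (3,18) (7,13) (11,21)]:
  edge (0,22)–(3,18): clear
  edge (3,18)–(7,13): clear
  edge (7,13)–(11,21): clear
  edge (11,21)–(0,22): clear
  midpoint (33/2,7) outside
  → clear
Obstacle 3 [(13,0) (24,0) (20,9) (13,9)]:
  edge (13,0)–(24,0): clear
  edge (24,0)–(20,9): clear
  edge (20,9)–(13,9): crosses AB
  edge (13,9)–(13,0): crosses AB
  → BLOCKED
Obstacle 4 [(14,22) (15,19) (19,17) (23,17) (22,24)]:
  edge (14,22)–(15,19): clear
  edge (15,19)–(19,17): clear
  edge (19,17)–(23,17): clear
  edge (23,17)–(22,24): clear
  edge (22,24)–(14,22): clear
  midpoint (33/2,7) outside
  → clear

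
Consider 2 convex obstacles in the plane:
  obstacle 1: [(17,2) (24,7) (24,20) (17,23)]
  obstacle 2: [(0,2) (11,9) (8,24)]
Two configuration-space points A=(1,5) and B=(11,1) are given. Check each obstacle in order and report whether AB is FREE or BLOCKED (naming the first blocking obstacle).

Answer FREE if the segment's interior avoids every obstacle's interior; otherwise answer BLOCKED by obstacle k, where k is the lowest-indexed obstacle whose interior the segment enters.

BLOCKED by obstacle 2

Obstacle 1 [(17,2) (24,7) (24,20) (17,23)]:
  edge (17,2)–(24,7): clear
  edge (24,7)–(24,20): clear
  edge (24,20)–(17,23): clear
  edge (17,23)–(17,2): clear
  midpoint (6,3) outside
  → clear
Obstacle 2 [(0,2) (11,9) (8,24)]:
  edge (0,2)–(11,9): crosses AB
  edge (11,9)–(8,24): clear
  edge (8,24)–(0,2): crosses AB
  → BLOCKED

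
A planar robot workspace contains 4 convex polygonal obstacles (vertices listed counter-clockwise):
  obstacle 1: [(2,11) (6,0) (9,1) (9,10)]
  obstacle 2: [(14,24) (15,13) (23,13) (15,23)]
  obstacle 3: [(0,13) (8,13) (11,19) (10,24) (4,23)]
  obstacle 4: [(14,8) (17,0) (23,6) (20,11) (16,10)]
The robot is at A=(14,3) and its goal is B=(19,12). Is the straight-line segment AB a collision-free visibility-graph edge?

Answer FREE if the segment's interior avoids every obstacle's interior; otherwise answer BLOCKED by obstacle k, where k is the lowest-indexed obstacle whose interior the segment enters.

BLOCKED by obstacle 4

Obstacle 1 [(2,11) (6,0) (9,1) (9,10)]:
  edge (2,11)–(6,0): clear
  edge (6,0)–(9,1): clear
  edge (9,1)–(9,10): clear
  edge (9,10)–(2,11): clear
  midpoint (33/2,15/2) outside
  → clear
Obstacle 2 [(14,24) (15,13) (23,13) (15,23)]:
  edge (14,24)–(15,13): clear
  edge (15,13)–(23,13): clear
  edge (23,13)–(15,23): clear
  edge (15,23)–(14,24): clear
  midpoint (33/2,15/2) outside
  → clear
Obstacle 3 [(0,13) (8,13) (11,19) (10,24) (4,23)]:
  edge (0,13)–(8,13): clear
  edge (8,13)–(11,19): clear
  edge (11,19)–(10,24): clear
  edge (10,24)–(4,23): clear
  edge (4,23)–(0,13): clear
  midpoint (33/2,15/2) outside
  → clear
Obstacle 4 [(14,8) (17,0) (23,6) (20,11) (16,10)]:
  edge (14,8)–(17,0): crosses AB
  edge (17,0)–(23,6): clear
  edge (23,6)–(20,11): clear
  edge (20,11)–(16,10): crosses AB
  edge (16,10)–(14,8): clear
  → BLOCKED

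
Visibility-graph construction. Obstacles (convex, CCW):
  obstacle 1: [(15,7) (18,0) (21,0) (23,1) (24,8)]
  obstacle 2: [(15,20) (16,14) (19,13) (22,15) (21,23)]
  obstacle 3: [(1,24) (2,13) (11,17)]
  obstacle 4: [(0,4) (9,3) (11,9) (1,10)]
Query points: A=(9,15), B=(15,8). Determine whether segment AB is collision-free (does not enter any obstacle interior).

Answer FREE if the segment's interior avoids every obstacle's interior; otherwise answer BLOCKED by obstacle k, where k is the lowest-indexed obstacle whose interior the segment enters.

Obstacle 1 [(15,7) (18,0) (21,0) (23,1) (24,8)]:
  edge (15,7)–(18,0): clear
  edge (18,0)–(21,0): clear
  edge (21,0)–(23,1): clear
  edge (23,1)–(24,8): clear
  edge (24,8)–(15,7): clear
  midpoint (12,23/2) outside
  → clear
Obstacle 2 [(15,20) (16,14) (19,13) (22,15) (21,23)]:
  edge (15,20)–(16,14): clear
  edge (16,14)–(19,13): clear
  edge (19,13)–(22,15): clear
  edge (22,15)–(21,23): clear
  edge (21,23)–(15,20): clear
  midpoint (12,23/2) outside
  → clear
Obstacle 3 [(1,24) (2,13) (11,17)]:
  edge (1,24)–(2,13): clear
  edge (2,13)–(11,17): clear
  edge (11,17)–(1,24): clear
  midpoint (12,23/2) outside
  → clear
Obstacle 4 [(0,4) (9,3) (11,9) (1,10)]:
  edge (0,4)–(9,3): clear
  edge (9,3)–(11,9): clear
  edge (11,9)–(1,10): clear
  edge (1,10)–(0,4): clear
  midpoint (12,23/2) outside
  → clear

FREE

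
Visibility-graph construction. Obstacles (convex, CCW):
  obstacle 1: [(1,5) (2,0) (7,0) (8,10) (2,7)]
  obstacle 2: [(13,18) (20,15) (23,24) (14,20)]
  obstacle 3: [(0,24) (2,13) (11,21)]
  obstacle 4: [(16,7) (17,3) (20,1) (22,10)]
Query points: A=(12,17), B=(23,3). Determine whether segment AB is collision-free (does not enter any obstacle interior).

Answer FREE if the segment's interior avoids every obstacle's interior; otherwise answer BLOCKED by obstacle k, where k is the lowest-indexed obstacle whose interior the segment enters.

BLOCKED by obstacle 4

Obstacle 1 [(1,5) (2,0) (7,0) (8,10) (2,7)]:
  edge (1,5)–(2,0): clear
  edge (2,0)–(7,0): clear
  edge (7,0)–(8,10): clear
  edge (8,10)–(2,7): clear
  edge (2,7)–(1,5): clear
  midpoint (35/2,10) outside
  → clear
Obstacle 2 [(13,18) (20,15) (23,24) (14,20)]:
  edge (13,18)–(20,15): clear
  edge (20,15)–(23,24): clear
  edge (23,24)–(14,20): clear
  edge (14,20)–(13,18): clear
  midpoint (35/2,10) outside
  → clear
Obstacle 3 [(0,24) (2,13) (11,21)]:
  edge (0,24)–(2,13): clear
  edge (2,13)–(11,21): clear
  edge (11,21)–(0,24): clear
  midpoint (35/2,10) outside
  → clear
Obstacle 4 [(16,7) (17,3) (20,1) (22,10)]:
  edge (16,7)–(17,3): clear
  edge (17,3)–(20,1): clear
  edge (20,1)–(22,10): crosses AB
  edge (22,10)–(16,7): crosses AB
  → BLOCKED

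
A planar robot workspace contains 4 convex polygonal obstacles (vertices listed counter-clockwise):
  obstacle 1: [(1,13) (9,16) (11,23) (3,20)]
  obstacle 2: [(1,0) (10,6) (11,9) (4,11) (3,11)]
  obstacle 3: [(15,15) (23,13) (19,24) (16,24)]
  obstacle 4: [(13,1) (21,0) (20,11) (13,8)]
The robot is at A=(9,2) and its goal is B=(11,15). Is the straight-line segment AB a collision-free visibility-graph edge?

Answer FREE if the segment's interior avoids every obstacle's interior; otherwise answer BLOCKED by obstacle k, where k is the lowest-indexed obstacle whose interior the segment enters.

Obstacle 1 [(1,13) (9,16) (11,23) (3,20)]:
  edge (1,13)–(9,16): clear
  edge (9,16)–(11,23): clear
  edge (11,23)–(3,20): clear
  edge (3,20)–(1,13): clear
  midpoint (10,17/2) outside
  → clear
Obstacle 2 [(1,0) (10,6) (11,9) (4,11) (3,11)]:
  edge (1,0)–(10,6): crosses AB
  edge (10,6)–(11,9): clear
  edge (11,9)–(4,11): crosses AB
  edge (4,11)–(3,11): clear
  edge (3,11)–(1,0): clear
  → BLOCKED
Obstacle 3 [(15,15) (23,13) (19,24) (16,24)]:
  edge (15,15)–(23,13): clear
  edge (23,13)–(19,24): clear
  edge (19,24)–(16,24): clear
  edge (16,24)–(15,15): clear
  midpoint (10,17/2) outside
  → clear
Obstacle 4 [(13,1) (21,0) (20,11) (13,8)]:
  edge (13,1)–(21,0): clear
  edge (21,0)–(20,11): clear
  edge (20,11)–(13,8): clear
  edge (13,8)–(13,1): clear
  midpoint (10,17/2) outside
  → clear

BLOCKED by obstacle 2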